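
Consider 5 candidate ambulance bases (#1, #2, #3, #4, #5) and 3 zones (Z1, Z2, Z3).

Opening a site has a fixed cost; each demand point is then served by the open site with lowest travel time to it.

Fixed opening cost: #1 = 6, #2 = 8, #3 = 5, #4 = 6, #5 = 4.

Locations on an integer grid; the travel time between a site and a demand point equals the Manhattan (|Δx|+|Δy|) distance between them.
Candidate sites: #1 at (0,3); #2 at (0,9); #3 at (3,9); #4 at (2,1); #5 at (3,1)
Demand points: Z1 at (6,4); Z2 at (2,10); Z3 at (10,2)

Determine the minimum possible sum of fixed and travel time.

25

Open {#3, #5}: assign each demand point to its cheapest open site.
  Z1→#5 6, Z2→#3 2, Z3→#5 8
  travel time 16, fixed 9 → total 25.
Compare {#5}: travel time 24 + fixed 4 = 28.
Compare {#3}: travel time 24 + fixed 5 = 29.
Compare {#2, #5}: travel time 17 + fixed 12 = 29.
All other subsets cost ≥ 28. Minimum total cost: 25.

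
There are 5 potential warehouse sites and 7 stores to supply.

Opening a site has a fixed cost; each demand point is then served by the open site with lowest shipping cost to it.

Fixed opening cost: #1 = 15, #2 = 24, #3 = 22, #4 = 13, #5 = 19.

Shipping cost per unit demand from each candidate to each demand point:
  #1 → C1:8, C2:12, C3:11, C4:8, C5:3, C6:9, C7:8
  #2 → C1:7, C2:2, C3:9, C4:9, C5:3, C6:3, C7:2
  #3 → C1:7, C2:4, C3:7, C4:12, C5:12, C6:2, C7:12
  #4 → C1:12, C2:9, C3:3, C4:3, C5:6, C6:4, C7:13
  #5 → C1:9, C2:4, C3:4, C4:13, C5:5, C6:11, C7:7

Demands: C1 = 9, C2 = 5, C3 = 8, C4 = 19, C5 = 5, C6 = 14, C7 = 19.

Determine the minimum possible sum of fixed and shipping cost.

Open {#2, #4}: assign each demand point to its cheapest open site.
  C1→#2 9×7=63, C2→#2 5×2=10, C3→#4 8×3=24, C4→#4 19×3=57, C5→#2 5×3=15, C6→#2 14×3=42, C7→#2 19×2=38
  shipping cost 249, fixed 37 → total 286.
Compare {#2, #3, #4}: shipping cost 235 + fixed 59 = 294.
Compare {#1, #2, #4}: shipping cost 249 + fixed 52 = 301.
Compare {#2, #4, #5}: shipping cost 249 + fixed 56 = 305.
All other subsets cost ≥ 294. Minimum total cost: 286.

286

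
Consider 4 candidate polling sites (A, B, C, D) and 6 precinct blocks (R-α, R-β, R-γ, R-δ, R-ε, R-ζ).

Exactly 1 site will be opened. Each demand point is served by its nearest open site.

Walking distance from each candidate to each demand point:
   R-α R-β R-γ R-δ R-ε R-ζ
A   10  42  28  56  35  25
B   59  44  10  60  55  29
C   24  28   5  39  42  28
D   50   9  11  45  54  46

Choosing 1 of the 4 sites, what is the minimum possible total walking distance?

166

Open {C}.
  R-α→C 24, R-β→C 28, R-γ→C 5, R-δ→C 39, R-ε→C 42, R-ζ→C 28  ⇒ total 166.
Compare {A}: total 196.
Compare {D}: total 215.
No size-1 selection does better; minimum is 166.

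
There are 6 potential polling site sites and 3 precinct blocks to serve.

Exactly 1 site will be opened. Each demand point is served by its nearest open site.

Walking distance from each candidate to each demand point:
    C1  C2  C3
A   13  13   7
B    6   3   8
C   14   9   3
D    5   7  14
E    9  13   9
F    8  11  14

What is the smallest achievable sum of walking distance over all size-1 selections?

17

Open {B}.
  C1→B 6, C2→B 3, C3→B 8  ⇒ total 17.
Compare {C}: total 26.
Compare {D}: total 26.
No size-1 selection does better; minimum is 17.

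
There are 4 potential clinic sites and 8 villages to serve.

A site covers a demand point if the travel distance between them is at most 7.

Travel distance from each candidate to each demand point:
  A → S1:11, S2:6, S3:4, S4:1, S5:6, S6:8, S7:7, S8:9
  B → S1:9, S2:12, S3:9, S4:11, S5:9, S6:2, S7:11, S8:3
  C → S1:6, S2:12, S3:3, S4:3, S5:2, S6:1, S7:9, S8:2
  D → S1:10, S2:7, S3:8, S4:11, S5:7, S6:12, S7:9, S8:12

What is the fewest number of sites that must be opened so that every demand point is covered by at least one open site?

2

Coverage sets (demand points within 7 of each site):
  A: {S2, S3, S4, S5, S7}
  B: {S6, S8}
  C: {S1, S3, S4, S5, S6, S8}
  D: {S2, S5}
No single site covers all 8 demand points.
But {A, C} covers everything, so the minimum is 2.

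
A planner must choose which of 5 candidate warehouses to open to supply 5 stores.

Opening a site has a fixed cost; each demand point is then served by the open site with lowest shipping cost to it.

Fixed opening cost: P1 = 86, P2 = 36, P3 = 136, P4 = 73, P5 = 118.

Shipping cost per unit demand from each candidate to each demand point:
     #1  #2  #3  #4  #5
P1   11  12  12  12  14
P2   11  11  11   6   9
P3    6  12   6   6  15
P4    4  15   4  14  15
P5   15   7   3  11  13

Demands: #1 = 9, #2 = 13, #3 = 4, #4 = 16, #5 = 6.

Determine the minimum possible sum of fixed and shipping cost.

Open {P2, P4}: assign each demand point to its cheapest open site.
  #1→P4 9×4=36, #2→P2 13×11=143, #3→P4 4×4=16, #4→P2 16×6=96, #5→P2 6×9=54
  shipping cost 345, fixed 109 → total 454.
Compare {P2}: shipping cost 436 + fixed 36 = 472.
Compare {P2, P5}: shipping cost 352 + fixed 154 = 506.
Compare {P2, P4, P5}: shipping cost 289 + fixed 227 = 516.
All other subsets cost ≥ 472. Minimum total cost: 454.

454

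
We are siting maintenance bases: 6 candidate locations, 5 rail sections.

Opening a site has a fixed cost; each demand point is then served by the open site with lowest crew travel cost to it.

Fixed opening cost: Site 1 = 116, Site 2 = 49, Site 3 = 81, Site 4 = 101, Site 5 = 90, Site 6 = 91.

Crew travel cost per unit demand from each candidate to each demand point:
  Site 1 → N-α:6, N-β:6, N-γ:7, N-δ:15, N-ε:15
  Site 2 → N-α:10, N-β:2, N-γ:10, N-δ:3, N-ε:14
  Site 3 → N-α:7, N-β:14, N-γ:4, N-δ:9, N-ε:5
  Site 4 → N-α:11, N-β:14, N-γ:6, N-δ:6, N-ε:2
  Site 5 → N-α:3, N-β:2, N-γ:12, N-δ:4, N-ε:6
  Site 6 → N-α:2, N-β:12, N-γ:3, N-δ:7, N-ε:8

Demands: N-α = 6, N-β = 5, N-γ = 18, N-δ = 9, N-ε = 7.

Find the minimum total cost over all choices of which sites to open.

299

Open {Site 2, Site 6}: assign each demand point to its cheapest open site.
  N-α→Site 6 6×2=12, N-β→Site 2 5×2=10, N-γ→Site 6 18×3=54, N-δ→Site 2 9×3=27, N-ε→Site 6 7×8=56
  crew travel cost 159, fixed 140 → total 299.
Compare {Site 2, Site 3}: crew travel cost 186 + fixed 130 = 316.
Compare {Site 5, Site 6}: crew travel cost 154 + fixed 181 = 335.
Compare {Site 6}: crew travel cost 245 + fixed 91 = 336.
All other subsets cost ≥ 316. Minimum total cost: 299.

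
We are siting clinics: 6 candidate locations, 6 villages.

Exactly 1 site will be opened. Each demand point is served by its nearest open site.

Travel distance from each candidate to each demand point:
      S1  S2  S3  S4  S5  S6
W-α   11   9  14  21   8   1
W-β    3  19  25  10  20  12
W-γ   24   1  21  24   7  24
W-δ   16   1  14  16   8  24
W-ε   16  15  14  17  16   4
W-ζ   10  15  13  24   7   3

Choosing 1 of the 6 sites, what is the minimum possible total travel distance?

Open {W-α}.
  S1→W-α 11, S2→W-α 9, S3→W-α 14, S4→W-α 21, S5→W-α 8, S6→W-α 1  ⇒ total 64.
Compare {W-ζ}: total 72.
Compare {W-δ}: total 79.
No size-1 selection does better; minimum is 64.

64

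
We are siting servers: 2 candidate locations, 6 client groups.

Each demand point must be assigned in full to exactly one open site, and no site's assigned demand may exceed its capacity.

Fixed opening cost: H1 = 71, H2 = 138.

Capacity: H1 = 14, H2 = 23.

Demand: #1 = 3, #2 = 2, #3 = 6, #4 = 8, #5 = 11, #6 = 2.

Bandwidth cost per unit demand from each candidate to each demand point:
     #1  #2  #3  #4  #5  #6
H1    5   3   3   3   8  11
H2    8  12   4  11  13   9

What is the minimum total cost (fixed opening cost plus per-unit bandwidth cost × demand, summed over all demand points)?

439

Open {H1, H2}; cheapest assignment that respects the capacities:
  H1 (cap 14, load 13): #1, #2, #4 — cost 3×5 + 2×3 + 8×3 = 45
  H2 (cap 23, load 19): #3, #5, #6 — cost 6×4 + 11×13 + 2×9 = 185
  Shipping 230, fixed 209 → total 439.
  Any other capacity-feasible assignment to {H1, H2} ships for at least 230.
Total demand is 32 and no other set of sites has combined capacity ≥ 32, so {H1, H2} is the only feasible choice of open sites. Minimum: 439.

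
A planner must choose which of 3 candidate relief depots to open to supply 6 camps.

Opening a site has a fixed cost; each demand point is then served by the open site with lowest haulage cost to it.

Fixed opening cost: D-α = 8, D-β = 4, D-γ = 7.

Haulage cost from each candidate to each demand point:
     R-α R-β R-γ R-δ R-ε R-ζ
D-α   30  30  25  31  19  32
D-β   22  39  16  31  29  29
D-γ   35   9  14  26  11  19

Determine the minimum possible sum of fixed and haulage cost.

112

Open {D-β, D-γ}: assign each demand point to its cheapest open site.
  R-α→D-β 22, R-β→D-γ 9, R-γ→D-γ 14, R-δ→D-γ 26, R-ε→D-γ 11, R-ζ→D-γ 19
  haulage cost 101, fixed 11 → total 112.
Compare {D-α, D-β, D-γ}: haulage cost 101 + fixed 19 = 120.
Compare {D-γ}: haulage cost 114 + fixed 7 = 121.
Compare {D-α, D-γ}: haulage cost 109 + fixed 15 = 124.
All other subsets cost ≥ 120. Minimum total cost: 112.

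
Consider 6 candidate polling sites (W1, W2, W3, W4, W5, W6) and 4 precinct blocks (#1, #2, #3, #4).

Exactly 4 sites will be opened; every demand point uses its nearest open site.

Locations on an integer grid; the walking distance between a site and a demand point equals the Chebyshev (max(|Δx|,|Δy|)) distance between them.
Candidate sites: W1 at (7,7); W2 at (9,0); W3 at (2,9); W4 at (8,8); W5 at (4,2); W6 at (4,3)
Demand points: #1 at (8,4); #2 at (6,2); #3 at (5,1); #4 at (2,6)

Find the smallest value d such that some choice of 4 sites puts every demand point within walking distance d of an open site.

Open {W1, W2, W3, W5}.
  Farthest demand point is #1 at walking distance 3 (to W1); all others are ≤ 3.
With {W1, W2, W3, W6} the worst case is 3.
With {W1, W2, W4, W6} the worst case is 3.
No size-4 selection achieves below 3.

3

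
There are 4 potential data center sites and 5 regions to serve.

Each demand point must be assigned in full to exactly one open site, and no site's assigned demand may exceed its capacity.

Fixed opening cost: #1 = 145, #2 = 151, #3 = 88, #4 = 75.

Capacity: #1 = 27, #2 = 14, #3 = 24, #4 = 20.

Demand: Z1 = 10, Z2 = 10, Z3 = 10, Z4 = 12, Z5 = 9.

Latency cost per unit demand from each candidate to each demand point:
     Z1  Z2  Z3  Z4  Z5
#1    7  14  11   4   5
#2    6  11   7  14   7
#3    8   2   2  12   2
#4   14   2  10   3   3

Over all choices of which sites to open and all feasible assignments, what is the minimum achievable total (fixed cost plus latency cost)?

484

Open {#1, #3, #4}; cheapest assignment that respects the capacities:
  #1 (cap 27, load 22): Z1, Z4 — cost 10×7 + 12×4 = 118
  #3 (cap 24, load 19): Z3, Z5 — cost 10×2 + 9×2 = 38
  #4 (cap 20, load 10): Z2 — cost 10×2 = 20
  Shipping 176, fixed 308 → total 484.
  Any other capacity-feasible assignment to {#1, #3, #4} ships for at least 176.
Compare {#1, #2, #3}: its best feasible assignment gives total 577.
Compare {#2, #3, #4}: its best feasible assignment gives total 585.
Every other set of open sites that can feasibly serve all demand totals ≥ 577 even under its best assignment. Minimum: 484.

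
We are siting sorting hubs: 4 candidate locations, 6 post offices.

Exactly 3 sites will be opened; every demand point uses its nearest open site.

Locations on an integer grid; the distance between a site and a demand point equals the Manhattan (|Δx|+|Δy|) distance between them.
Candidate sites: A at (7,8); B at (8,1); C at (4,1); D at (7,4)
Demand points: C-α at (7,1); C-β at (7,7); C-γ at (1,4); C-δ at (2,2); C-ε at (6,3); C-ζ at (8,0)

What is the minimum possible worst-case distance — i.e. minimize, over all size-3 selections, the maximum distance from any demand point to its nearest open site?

6

Open {A, B, C}.
  Farthest demand point is C-γ at distance 6 (to C); all others are ≤ 6.
With {A, C, D} the worst case is 6.
With {B, C, D} the worst case is 6.
No size-3 selection achieves below 6.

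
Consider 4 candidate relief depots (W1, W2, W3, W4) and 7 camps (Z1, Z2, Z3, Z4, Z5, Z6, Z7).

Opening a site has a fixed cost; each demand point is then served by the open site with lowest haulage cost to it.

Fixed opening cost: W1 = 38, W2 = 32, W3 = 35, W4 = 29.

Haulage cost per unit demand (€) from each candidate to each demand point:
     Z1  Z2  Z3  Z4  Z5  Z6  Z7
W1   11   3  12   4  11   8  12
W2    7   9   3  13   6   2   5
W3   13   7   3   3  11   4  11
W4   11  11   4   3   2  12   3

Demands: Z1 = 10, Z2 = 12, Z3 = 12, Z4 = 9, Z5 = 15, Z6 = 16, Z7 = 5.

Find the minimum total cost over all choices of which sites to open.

345

Open {W1, W2, W4}: assign each demand point to its cheapest open site.
  Z1→W2 10×7=70, Z2→W1 12×3=36, Z3→W2 12×3=36, Z4→W4 9×3=27, Z5→W4 15×2=30, Z6→W2 16×2=32, Z7→W4 5×3=15
  haulage cost 246, fixed 99 → total 345.
Compare {W2, W4}: haulage cost 318 + fixed 61 = 379.
Compare {W1, W2, W3, W4}: haulage cost 246 + fixed 134 = 380.
Compare {W2, W3, W4}: haulage cost 294 + fixed 96 = 390.
All other subsets cost ≥ 379. Minimum total cost: 345.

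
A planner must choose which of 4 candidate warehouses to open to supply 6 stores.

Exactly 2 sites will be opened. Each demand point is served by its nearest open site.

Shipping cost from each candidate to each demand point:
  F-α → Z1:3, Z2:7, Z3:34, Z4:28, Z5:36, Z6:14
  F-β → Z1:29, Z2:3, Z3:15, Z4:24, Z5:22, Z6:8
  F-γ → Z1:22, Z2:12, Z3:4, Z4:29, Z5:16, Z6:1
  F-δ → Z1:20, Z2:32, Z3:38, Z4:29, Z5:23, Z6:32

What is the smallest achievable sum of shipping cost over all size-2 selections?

59

Open {F-α, F-γ}.
  Z1→F-α 3, Z2→F-α 7, Z3→F-γ 4, Z4→F-α 28, Z5→F-γ 16, Z6→F-γ 1  ⇒ total 59.
Compare {F-β, F-γ}: total 70.
Compare {F-α, F-β}: total 75.
No size-2 selection does better; minimum is 59.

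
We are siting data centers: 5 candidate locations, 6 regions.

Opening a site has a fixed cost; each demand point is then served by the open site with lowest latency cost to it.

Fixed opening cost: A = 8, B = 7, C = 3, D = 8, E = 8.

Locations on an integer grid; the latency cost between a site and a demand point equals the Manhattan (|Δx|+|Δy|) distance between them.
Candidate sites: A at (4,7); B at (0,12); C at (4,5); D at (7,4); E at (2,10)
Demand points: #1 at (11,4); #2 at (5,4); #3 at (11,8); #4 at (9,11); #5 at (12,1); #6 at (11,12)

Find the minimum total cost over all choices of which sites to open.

Open {D}: assign each demand point to its cheapest open site.
  #1→D 4, #2→D 2, #3→D 8, #4→D 9, #5→D 8, #6→D 12
  latency cost 43, fixed 8 → total 51.
Compare {C, D}: latency cost 43 + fixed 11 = 54.
Compare {B, D}: latency cost 42 + fixed 15 = 57.
Compare {D, E}: latency cost 41 + fixed 16 = 57.
All other subsets cost ≥ 54. Minimum total cost: 51.

51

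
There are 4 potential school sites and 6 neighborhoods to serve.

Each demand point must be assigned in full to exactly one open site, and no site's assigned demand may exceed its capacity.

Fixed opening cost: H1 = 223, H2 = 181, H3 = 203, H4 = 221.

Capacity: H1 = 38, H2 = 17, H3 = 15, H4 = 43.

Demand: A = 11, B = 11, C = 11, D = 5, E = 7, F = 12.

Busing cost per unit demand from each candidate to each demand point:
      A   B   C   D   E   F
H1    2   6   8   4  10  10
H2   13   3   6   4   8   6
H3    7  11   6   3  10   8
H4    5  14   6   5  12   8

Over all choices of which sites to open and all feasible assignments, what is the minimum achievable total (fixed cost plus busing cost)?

756

Open {H2, H4}; cheapest assignment that respects the capacities:
  H2 (cap 17, load 16): B, D — cost 11×3 + 5×4 = 53
  H4 (cap 43, load 41): A, C, E, F — cost 11×5 + 11×6 + 7×12 + 12×8 = 301
  Shipping 354, fixed 402 → total 756.
  Any other capacity-feasible assignment to {H2, H4} ships for at least 354.
Compare {H1, H4}: its best feasible assignment gives total 784.
Compare {H1, H2, H3}: its best feasible assignment gives total 923.
Every other set of open sites that can feasibly serve all demand totals ≥ 784 even under its best assignment. Minimum: 756.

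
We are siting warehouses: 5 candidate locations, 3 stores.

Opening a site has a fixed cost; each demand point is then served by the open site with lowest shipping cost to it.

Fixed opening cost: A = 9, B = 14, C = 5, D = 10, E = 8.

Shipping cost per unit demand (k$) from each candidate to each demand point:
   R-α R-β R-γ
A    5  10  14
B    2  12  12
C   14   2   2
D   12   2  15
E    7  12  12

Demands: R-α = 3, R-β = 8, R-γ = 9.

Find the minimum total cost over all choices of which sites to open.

Open {B, C}: assign each demand point to its cheapest open site.
  R-α→B 3×2=6, R-β→C 8×2=16, R-γ→C 9×2=18
  shipping cost 40, fixed 19 → total 59.
Compare {A, C}: shipping cost 49 + fixed 14 = 63.
Compare {B, C, E}: shipping cost 40 + fixed 27 = 67.
Compare {C, E}: shipping cost 55 + fixed 13 = 68.
All other subsets cost ≥ 63. Minimum total cost: 59.

59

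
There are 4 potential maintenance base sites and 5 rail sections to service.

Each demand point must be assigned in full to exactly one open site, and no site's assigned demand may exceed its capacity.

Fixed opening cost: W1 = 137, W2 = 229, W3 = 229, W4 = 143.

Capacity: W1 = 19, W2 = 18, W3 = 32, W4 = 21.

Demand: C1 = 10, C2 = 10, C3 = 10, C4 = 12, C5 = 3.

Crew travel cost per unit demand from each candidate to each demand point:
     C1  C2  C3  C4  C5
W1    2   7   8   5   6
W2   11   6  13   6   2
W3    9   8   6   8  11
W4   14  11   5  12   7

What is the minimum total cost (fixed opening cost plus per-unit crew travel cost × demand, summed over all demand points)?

640

Open {W1, W3}; cheapest assignment that respects the capacities:
  W1 (cap 19, load 13): C1, C5 — cost 10×2 + 3×6 = 38
  W3 (cap 32, load 32): C2, C3, C4 — cost 10×8 + 10×6 + 12×8 = 236
  Shipping 274, fixed 366 → total 640.
  Any other capacity-feasible assignment to {W1, W3} ships for at least 274.
Compare {W3, W4}: its best feasible assignment gives total 709.
Compare {W2, W3}: its best feasible assignment gives total 766.
Every other set of open sites that can feasibly serve all demand totals ≥ 709 even under its best assignment. Minimum: 640.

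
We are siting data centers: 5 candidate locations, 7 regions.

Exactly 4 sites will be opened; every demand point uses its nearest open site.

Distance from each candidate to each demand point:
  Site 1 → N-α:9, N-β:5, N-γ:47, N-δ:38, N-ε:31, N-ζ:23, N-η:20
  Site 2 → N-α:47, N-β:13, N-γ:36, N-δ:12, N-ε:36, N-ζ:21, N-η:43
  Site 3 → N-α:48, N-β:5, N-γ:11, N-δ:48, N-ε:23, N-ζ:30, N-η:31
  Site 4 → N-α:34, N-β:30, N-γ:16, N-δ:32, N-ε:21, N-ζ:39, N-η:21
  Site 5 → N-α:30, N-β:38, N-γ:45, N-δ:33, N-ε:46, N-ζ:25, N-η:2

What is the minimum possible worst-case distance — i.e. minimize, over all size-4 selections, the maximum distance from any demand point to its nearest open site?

Open {Site 1, Site 2, Site 3, Site 4}.
  Farthest demand point is N-ε at distance 21 (to Site 4); all others are ≤ 21.
With {Site 1, Site 2, Site 4, Site 5} the worst case is 21.
With {Site 1, Site 2, Site 3, Site 5} the worst case is 23.
No size-4 selection achieves below 21.

21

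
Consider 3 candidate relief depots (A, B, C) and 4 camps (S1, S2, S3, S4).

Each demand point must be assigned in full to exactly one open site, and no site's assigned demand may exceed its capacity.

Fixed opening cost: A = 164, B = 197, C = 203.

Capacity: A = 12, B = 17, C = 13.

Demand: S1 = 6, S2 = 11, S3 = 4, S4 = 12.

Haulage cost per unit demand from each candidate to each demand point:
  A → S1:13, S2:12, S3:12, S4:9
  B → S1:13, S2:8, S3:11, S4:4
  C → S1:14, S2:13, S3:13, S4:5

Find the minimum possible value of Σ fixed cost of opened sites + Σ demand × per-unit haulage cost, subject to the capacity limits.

834

Open {A, B, C}; cheapest assignment that respects the capacities:
  A (cap 12, load 6): S1 — cost 6×13 = 78
  B (cap 17, load 15): S2, S3 — cost 11×8 + 4×11 = 132
  C (cap 13, load 12): S4 — cost 12×5 = 60
  Shipping 270, fixed 564 → total 834.
  Any other capacity-feasible assignment to {A, B, C} ships for at least 270.
Total demand is 33 and no other set of sites has combined capacity ≥ 33, so {A, B, C} is the only feasible choice of open sites. Minimum: 834.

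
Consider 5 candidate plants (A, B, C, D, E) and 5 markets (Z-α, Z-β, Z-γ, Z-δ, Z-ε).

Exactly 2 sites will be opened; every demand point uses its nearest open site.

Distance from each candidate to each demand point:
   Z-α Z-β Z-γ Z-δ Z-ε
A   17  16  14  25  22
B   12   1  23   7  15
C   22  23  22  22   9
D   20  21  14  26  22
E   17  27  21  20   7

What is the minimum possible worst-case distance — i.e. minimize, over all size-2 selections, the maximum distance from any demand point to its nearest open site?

15

Open {A, B}.
  Farthest demand point is Z-ε at distance 15 (to B); all others are ≤ 15.
With {B, D} the worst case is 15.
With {A, E} the worst case is 20.
No size-2 selection achieves below 15.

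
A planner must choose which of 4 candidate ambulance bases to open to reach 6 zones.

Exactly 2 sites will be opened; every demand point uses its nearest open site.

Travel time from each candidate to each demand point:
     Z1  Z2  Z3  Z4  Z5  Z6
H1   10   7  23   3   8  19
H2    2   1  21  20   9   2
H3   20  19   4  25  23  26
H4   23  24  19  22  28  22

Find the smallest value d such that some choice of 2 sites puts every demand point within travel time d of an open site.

Open {H1, H3}.
  Farthest demand point is Z6 at travel time 19 (to H1); all others are ≤ 19.
With {H1, H4} the worst case is 19.
With {H2, H3} the worst case is 20.
No size-2 selection achieves below 19.

19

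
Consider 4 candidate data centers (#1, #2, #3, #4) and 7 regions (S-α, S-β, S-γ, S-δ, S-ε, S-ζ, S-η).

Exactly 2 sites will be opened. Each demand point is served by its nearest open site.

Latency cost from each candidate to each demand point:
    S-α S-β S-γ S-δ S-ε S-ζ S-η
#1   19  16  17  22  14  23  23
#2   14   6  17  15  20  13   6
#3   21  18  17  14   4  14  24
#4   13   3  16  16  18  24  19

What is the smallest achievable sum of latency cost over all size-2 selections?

Open {#2, #3}.
  S-α→#2 14, S-β→#2 6, S-γ→#2 17, S-δ→#3 14, S-ε→#3 4, S-ζ→#2 13, S-η→#2 6  ⇒ total 74.
Compare {#3, #4}: total 83.
Compare {#2, #4}: total 84.
No size-2 selection does better; minimum is 74.

74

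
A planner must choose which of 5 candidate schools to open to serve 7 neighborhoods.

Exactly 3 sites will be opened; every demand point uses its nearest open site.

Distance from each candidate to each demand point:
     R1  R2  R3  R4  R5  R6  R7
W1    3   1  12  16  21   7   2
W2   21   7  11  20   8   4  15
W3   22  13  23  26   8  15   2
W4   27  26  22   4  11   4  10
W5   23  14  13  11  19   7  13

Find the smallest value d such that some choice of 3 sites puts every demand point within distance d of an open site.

Open {W1, W2, W4}.
  Farthest demand point is R3 at distance 11 (to W2); all others are ≤ 11.
With {W1, W2, W5} the worst case is 11.
With {W1, W3, W4} the worst case is 12.
No size-3 selection achieves below 11.

11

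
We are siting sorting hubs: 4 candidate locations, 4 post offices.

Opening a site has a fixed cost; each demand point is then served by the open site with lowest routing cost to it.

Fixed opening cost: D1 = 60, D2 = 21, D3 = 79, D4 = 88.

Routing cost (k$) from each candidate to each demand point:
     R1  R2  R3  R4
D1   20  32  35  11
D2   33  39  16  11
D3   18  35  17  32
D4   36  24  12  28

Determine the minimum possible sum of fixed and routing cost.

Open {D2}: assign each demand point to its cheapest open site.
  R1→D2 33, R2→D2 39, R3→D2 16, R4→D2 11
  routing cost 99, fixed 21 → total 120.
Compare {D1}: routing cost 98 + fixed 60 = 158.
Compare {D1, D2}: routing cost 79 + fixed 81 = 160.
Compare {D2, D3}: routing cost 80 + fixed 100 = 180.
All other subsets cost ≥ 158. Minimum total cost: 120.

120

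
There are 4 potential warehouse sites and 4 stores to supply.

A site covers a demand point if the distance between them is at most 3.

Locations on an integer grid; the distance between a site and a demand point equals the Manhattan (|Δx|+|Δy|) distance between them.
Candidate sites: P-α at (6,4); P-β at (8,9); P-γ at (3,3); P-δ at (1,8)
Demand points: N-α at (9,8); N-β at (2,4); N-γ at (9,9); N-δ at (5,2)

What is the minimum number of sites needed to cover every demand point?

Coverage sets (demand points within 3 of each site):
  P-α: {N-δ}
  P-β: {N-α, N-γ}
  P-γ: {N-β, N-δ}
  P-δ: {}
No single site covers all 4 demand points.
But {P-β, P-γ} covers everything, so the minimum is 2.

2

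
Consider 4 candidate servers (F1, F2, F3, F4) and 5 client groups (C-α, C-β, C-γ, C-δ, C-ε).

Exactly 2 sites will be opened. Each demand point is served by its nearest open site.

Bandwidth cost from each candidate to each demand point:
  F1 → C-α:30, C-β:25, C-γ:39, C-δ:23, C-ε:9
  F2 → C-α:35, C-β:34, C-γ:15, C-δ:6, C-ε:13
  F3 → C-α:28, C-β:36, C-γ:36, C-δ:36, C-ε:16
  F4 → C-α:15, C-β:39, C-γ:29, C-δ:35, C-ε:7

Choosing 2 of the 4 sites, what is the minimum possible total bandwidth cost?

Open {F2, F4}.
  C-α→F4 15, C-β→F2 34, C-γ→F2 15, C-δ→F2 6, C-ε→F4 7  ⇒ total 77.
Compare {F1, F2}: total 85.
Compare {F2, F3}: total 96.
No size-2 selection does better; minimum is 77.

77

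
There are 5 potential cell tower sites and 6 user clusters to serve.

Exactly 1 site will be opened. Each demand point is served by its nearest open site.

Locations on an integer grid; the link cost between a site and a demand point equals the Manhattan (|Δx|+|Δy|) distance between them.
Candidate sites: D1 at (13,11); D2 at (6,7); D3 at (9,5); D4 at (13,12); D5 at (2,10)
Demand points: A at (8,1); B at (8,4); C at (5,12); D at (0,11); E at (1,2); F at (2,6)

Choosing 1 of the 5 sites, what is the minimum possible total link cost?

44

Open {D2}.
  A→D2 8, B→D2 5, C→D2 6, D→D2 10, E→D2 10, F→D2 5  ⇒ total 44.
Compare {D5}: total 48.
Compare {D3}: total 52.
No size-1 selection does better; minimum is 44.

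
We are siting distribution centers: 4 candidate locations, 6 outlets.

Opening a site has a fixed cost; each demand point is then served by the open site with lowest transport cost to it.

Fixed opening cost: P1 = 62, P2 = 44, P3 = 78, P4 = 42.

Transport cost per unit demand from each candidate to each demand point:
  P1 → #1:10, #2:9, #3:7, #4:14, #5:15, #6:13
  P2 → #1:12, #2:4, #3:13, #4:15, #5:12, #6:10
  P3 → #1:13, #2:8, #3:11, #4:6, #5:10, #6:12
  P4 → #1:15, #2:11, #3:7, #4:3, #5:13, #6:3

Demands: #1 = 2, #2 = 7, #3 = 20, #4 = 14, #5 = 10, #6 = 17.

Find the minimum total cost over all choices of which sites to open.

Open {P2, P4}: assign each demand point to its cheapest open site.
  #1→P2 2×12=24, #2→P2 7×4=28, #3→P4 20×7=140, #4→P4 14×3=42, #5→P2 10×12=120, #6→P4 17×3=51
  transport cost 405, fixed 86 → total 491.
Compare {P4}: transport cost 470 + fixed 42 = 512.
Compare {P3, P4}: transport cost 415 + fixed 120 = 535.
Compare {P1, P2, P4}: transport cost 401 + fixed 148 = 549.
All other subsets cost ≥ 512. Minimum total cost: 491.

491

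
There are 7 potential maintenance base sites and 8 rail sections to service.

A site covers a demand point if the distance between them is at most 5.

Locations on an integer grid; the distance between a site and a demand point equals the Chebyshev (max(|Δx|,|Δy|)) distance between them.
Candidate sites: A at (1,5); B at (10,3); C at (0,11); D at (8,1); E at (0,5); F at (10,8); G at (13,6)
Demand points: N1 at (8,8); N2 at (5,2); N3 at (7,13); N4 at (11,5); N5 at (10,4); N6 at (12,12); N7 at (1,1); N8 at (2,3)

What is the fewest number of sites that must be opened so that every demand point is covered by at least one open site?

2

Coverage sets (demand points within 5 of each site):
  A: {N2, N7, N8}
  B: {N1, N2, N4, N5}
  C: {}
  D: {N2, N4, N5}
  E: {N2, N7, N8}
  F: {N1, N3, N4, N5, N6}
  G: {N1, N4, N5}
No single site covers all 8 demand points.
But {A, F} covers everything, so the minimum is 2.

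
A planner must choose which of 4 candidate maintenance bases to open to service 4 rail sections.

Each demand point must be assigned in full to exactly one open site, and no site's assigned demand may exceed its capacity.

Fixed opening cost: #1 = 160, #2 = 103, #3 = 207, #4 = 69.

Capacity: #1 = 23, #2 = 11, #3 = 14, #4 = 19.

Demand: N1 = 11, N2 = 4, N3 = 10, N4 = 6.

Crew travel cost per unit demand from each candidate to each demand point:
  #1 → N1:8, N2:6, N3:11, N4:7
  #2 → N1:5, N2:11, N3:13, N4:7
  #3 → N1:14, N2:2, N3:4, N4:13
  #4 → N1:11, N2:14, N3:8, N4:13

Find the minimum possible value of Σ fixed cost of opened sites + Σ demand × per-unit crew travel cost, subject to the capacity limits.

463

Open {#1, #4}; cheapest assignment that respects the capacities:
  #1 (cap 23, load 21): N1, N2, N4 — cost 11×8 + 4×6 + 6×7 = 154
  #4 (cap 19, load 10): N3 — cost 10×8 = 80
  Shipping 234, fixed 229 → total 463.
  Any other capacity-feasible assignment to {#1, #4} ships for at least 234.
Compare {#1, #2}: its best feasible assignment gives total 494.
Compare {#3, #4}: its best feasible assignment gives total 523.
Every other set of open sites that can feasibly serve all demand totals ≥ 494 even under its best assignment. Minimum: 463.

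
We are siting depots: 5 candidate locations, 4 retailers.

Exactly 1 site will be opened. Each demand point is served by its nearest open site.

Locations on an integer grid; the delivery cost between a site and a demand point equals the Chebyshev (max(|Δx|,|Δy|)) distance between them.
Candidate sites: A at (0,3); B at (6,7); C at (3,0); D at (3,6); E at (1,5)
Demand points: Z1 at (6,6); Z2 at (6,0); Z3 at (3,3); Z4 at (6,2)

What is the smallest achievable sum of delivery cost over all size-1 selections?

Open {C}.
  Z1→C 6, Z2→C 3, Z3→C 3, Z4→C 3  ⇒ total 15.
Compare {D}: total 16.
Compare {B}: total 17.
No size-1 selection does better; minimum is 15.

15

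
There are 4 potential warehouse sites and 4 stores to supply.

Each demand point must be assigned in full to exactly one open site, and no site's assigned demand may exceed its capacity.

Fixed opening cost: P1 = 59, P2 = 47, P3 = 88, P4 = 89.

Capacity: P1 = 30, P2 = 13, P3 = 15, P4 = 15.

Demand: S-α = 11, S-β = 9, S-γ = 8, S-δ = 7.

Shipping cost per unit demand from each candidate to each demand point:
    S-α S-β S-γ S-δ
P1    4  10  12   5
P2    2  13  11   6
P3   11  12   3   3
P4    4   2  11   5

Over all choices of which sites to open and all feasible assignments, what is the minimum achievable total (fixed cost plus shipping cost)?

309

Open {P2, P3, P4}; cheapest assignment that respects the capacities:
  P2 (cap 13, load 11): S-α — cost 11×2 = 22
  P3 (cap 15, load 15): S-γ, S-δ — cost 8×3 + 7×3 = 45
  P4 (cap 15, load 9): S-β — cost 9×2 = 18
  Shipping 85, fixed 224 → total 309.
  Any other capacity-feasible assignment to {P2, P3, P4} ships for at least 85.
Compare {P1, P3}: its best feasible assignment gives total 326.
Compare {P1, P4}: its best feasible assignment gives total 341.
Every other set of open sites that can feasibly serve all demand totals ≥ 326 even under its best assignment. Minimum: 309.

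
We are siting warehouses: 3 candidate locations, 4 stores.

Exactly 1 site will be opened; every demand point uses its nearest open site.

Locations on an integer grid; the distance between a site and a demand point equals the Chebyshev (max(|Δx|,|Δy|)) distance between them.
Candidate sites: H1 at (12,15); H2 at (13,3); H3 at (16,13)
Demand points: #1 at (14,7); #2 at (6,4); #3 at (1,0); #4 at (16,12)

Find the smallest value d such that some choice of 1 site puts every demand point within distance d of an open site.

12

Open {H2}.
  Farthest demand point is #3 at distance 12 (to H2); all others are ≤ 12.
With {H1} the worst case is 15.
With {H3} the worst case is 15.
No size-1 selection achieves below 12.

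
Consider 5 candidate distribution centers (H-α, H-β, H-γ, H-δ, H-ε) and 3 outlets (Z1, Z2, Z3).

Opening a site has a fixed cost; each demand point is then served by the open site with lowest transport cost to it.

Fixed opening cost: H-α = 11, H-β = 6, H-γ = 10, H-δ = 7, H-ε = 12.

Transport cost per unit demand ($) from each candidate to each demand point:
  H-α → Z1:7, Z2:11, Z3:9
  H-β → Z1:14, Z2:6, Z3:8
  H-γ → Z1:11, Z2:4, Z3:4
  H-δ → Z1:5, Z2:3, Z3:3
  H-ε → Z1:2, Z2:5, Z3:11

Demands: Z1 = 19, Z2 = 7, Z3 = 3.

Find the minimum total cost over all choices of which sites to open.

Open {H-δ, H-ε}: assign each demand point to its cheapest open site.
  Z1→H-ε 19×2=38, Z2→H-δ 7×3=21, Z3→H-δ 3×3=9
  transport cost 68, fixed 19 → total 87.
Compare {H-β, H-δ, H-ε}: transport cost 68 + fixed 25 = 93.
Compare {H-γ, H-δ, H-ε}: transport cost 68 + fixed 29 = 97.
Compare {H-α, H-δ, H-ε}: transport cost 68 + fixed 30 = 98.
All other subsets cost ≥ 93. Minimum total cost: 87.

87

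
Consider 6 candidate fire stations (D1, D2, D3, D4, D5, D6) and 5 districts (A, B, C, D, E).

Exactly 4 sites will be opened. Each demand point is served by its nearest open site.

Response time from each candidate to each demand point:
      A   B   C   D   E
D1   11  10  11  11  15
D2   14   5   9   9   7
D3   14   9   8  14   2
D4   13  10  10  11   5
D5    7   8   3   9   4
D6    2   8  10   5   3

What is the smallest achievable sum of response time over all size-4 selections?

Open {D2, D3, D5, D6}.
  A→D6 2, B→D2 5, C→D5 3, D→D6 5, E→D3 2  ⇒ total 17.
Compare {D1, D2, D5, D6}: total 18.
Compare {D2, D4, D5, D6}: total 18.
No size-4 selection does better; minimum is 17.

17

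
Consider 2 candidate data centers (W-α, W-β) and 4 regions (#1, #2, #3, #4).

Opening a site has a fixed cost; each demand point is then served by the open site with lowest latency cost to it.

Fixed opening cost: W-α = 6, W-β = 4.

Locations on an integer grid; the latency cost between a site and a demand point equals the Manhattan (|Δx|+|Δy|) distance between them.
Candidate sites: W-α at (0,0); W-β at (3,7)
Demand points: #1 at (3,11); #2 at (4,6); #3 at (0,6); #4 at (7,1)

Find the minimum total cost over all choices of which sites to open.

24

Open {W-β}: assign each demand point to its cheapest open site.
  #1→W-β 4, #2→W-β 2, #3→W-β 4, #4→W-β 10
  latency cost 20, fixed 4 → total 24.
Compare {W-α, W-β}: latency cost 18 + fixed 10 = 28.
Compare {W-α}: latency cost 38 + fixed 6 = 44.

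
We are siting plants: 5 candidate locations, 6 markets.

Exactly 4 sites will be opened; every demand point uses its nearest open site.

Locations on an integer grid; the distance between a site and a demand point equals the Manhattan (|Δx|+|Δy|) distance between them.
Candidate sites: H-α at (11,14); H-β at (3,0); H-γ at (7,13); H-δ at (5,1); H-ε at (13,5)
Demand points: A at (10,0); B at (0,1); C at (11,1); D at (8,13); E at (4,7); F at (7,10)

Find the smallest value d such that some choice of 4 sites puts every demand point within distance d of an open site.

Open {H-α, H-β, H-γ, H-δ}.
  Farthest demand point is E at distance 7 (to H-δ); all others are ≤ 7.
With {H-α, H-γ, H-δ, H-ε} the worst case is 7.
With {H-β, H-γ, H-δ, H-ε} the worst case is 7.
No size-4 selection achieves below 7.

7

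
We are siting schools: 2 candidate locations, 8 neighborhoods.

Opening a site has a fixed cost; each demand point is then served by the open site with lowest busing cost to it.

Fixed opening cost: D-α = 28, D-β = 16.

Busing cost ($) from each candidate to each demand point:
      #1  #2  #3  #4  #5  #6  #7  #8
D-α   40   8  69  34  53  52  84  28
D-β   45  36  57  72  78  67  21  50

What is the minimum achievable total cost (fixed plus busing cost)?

337

Open {D-α, D-β}: assign each demand point to its cheapest open site.
  #1→D-α 40, #2→D-α 8, #3→D-β 57, #4→D-α 34, #5→D-α 53, #6→D-α 52, #7→D-β 21, #8→D-α 28
  busing cost 293, fixed 44 → total 337.
Compare {D-α}: busing cost 368 + fixed 28 = 396.
Compare {D-β}: busing cost 426 + fixed 16 = 442.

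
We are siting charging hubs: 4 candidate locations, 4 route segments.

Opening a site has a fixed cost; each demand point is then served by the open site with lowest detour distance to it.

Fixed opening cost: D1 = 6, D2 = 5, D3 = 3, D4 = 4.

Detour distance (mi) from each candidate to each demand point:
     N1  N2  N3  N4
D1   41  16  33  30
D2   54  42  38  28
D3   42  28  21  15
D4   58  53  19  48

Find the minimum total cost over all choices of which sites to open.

Open {D1, D3}: assign each demand point to its cheapest open site.
  N1→D1 41, N2→D1 16, N3→D3 21, N4→D3 15
  detour distance 93, fixed 9 → total 102.
Compare {D1, D3, D4}: detour distance 91 + fixed 13 = 104.
Compare {D1, D2, D3}: detour distance 93 + fixed 14 = 107.
Compare {D3}: detour distance 106 + fixed 3 = 109.
All other subsets cost ≥ 104. Minimum total cost: 102.

102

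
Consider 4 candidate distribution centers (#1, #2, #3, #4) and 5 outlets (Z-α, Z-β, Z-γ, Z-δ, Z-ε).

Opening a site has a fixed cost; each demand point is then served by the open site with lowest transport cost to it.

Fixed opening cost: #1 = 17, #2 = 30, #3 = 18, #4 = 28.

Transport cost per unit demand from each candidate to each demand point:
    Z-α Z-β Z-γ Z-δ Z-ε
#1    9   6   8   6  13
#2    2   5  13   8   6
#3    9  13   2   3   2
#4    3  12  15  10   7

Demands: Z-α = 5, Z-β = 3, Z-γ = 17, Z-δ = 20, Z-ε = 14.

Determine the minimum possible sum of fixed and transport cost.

195

Open {#2, #3}: assign each demand point to its cheapest open site.
  Z-α→#2 5×2=10, Z-β→#2 3×5=15, Z-γ→#3 17×2=34, Z-δ→#3 20×3=60, Z-ε→#3 14×2=28
  transport cost 147, fixed 48 → total 195.
Compare {#1, #2, #3}: transport cost 147 + fixed 65 = 212.
Compare {#1, #3, #4}: transport cost 155 + fixed 63 = 218.
Compare {#3, #4}: transport cost 173 + fixed 46 = 219.
All other subsets cost ≥ 212. Minimum total cost: 195.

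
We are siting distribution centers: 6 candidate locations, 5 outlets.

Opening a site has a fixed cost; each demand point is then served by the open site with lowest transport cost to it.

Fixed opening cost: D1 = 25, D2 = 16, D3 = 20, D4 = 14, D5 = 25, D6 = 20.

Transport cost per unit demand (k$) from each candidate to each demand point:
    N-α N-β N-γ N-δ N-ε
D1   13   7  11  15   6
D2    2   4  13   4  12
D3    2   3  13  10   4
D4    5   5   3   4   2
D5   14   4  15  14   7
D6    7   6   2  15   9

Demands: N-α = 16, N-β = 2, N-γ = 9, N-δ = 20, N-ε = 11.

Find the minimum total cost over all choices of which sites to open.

Open {D2, D4}: assign each demand point to its cheapest open site.
  N-α→D2 16×2=32, N-β→D2 2×4=8, N-γ→D4 9×3=27, N-δ→D2 20×4=80, N-ε→D4 11×2=22
  transport cost 169, fixed 30 → total 199.
Compare {D3, D4}: transport cost 167 + fixed 34 = 201.
Compare {D2, D4, D6}: transport cost 160 + fixed 50 = 210.
Compare {D3, D4, D6}: transport cost 158 + fixed 54 = 212.
All other subsets cost ≥ 201. Minimum total cost: 199.

199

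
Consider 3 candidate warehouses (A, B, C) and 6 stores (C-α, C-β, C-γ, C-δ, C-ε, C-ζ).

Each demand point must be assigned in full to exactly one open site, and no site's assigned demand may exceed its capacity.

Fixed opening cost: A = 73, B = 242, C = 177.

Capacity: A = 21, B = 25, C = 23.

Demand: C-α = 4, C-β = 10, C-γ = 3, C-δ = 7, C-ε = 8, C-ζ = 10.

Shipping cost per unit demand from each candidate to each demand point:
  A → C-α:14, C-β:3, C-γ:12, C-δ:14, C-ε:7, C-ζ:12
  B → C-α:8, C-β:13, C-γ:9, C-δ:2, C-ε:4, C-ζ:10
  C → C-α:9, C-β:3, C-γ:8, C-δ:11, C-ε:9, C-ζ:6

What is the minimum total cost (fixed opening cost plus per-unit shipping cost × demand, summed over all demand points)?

Open {A, C}; cheapest assignment that respects the capacities:
  A (cap 21, load 21): C-β, C-γ, C-ε — cost 10×3 + 3×12 + 8×7 = 122
  C (cap 23, load 21): C-α, C-δ, C-ζ — cost 4×9 + 7×11 + 10×6 = 173
  Shipping 295, fixed 250 → total 545.
  Any other capacity-feasible assignment to {A, C} ships for at least 295.
Compare {A, B}: its best feasible assignment gives total 570.
Compare {B, C}: its best feasible assignment gives total 611.
Every other set of open sites that can feasibly serve all demand totals ≥ 570 even under its best assignment. Minimum: 545.

545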